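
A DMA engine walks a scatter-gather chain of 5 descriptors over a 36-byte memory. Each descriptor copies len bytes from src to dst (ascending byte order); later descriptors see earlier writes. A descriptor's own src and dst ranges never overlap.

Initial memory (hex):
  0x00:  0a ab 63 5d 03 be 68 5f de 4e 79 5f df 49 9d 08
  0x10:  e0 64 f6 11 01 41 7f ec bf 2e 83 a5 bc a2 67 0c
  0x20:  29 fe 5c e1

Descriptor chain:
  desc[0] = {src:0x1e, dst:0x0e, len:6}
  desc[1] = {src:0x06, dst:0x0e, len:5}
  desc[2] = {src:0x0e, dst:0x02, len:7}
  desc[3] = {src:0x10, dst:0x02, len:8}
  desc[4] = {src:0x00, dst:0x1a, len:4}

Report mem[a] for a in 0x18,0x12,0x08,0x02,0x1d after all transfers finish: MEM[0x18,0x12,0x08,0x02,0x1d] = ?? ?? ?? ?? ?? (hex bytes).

MEM[0x18,0x12,0x08,0x02,0x1d] = bf 79 7f de 4e

D0: mem[0x0e..0x13] <- [67 0c 29 fe 5c e1]
D1: mem[0x0e..0x12] <- [68 5f de 4e 79]
D2: mem[0x02..0x08] <- [68 5f de 4e 79 e1 01]
D3: mem[0x02..0x09] <- [de 4e 79 e1 01 41 7f ec]
D4: mem[0x1a..0x1d] <- [0a ab de 4e]
query mem[0x18]=0xbf, mem[0x12]=0x79, mem[0x08]=0x7f, mem[0x02]=0xde, mem[0x1d]=0x4e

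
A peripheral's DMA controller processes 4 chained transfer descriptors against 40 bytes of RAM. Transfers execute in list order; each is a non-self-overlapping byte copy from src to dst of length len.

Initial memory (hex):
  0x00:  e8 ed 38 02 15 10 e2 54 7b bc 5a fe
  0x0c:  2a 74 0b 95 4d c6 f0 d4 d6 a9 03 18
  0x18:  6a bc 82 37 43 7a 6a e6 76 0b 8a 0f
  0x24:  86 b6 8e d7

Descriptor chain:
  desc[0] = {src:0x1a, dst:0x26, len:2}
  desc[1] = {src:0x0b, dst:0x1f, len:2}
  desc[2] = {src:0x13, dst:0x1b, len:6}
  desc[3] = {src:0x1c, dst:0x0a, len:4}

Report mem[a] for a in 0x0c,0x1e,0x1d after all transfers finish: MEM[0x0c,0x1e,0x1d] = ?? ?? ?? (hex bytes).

[0] 0x1a->0x26 len=2 : 82 37
[1] 0x0b->0x1f len=2 : fe 2a
[2] 0x13->0x1b len=6 : d4 d6 a9 03 18 6a
[3] 0x1c->0x0a len=4 : d6 a9 03 18
query mem[0x0c]=0x03, mem[0x1e]=0x03, mem[0x1d]=0xa9

MEM[0x0c,0x1e,0x1d] = 03 03 a9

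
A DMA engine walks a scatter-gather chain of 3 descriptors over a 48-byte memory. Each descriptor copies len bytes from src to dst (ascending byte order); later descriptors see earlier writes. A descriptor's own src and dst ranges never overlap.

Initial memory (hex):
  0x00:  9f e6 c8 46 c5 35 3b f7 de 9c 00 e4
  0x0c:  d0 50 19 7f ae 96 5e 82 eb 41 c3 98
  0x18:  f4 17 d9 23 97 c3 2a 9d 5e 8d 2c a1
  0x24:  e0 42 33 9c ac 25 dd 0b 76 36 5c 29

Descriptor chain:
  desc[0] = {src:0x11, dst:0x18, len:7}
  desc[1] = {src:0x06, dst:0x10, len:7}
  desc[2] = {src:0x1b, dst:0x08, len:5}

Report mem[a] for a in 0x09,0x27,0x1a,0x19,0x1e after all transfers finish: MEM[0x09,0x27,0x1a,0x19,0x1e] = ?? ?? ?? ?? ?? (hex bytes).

MEM[0x09,0x27,0x1a,0x19,0x1e] = 41 9c 82 5e 98

D0: mem[0x18..0x1e] <- [96 5e 82 eb 41 c3 98]
D1: mem[0x10..0x16] <- [3b f7 de 9c 00 e4 d0]
D2: mem[0x08..0x0c] <- [eb 41 c3 98 9d]
query mem[0x09]=0x41, mem[0x27]=0x9c, mem[0x1a]=0x82, mem[0x19]=0x5e, mem[0x1e]=0x98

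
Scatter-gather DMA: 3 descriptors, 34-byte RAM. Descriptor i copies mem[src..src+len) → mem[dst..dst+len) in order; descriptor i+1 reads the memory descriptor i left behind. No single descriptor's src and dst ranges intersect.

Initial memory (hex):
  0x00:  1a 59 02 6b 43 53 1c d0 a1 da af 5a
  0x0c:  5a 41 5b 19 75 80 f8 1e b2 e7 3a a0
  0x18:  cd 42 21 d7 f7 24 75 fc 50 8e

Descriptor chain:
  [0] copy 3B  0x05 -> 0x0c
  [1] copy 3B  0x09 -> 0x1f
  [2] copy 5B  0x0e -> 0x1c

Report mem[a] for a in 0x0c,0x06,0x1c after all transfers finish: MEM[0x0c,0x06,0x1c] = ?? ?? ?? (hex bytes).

[0] 0x05->0x0c len=3 : 53 1c d0
[1] 0x09->0x1f len=3 : da af 5a
[2] 0x0e->0x1c len=5 : d0 19 75 80 f8
query mem[0x0c]=0x53, mem[0x06]=0x1c, mem[0x1c]=0xd0

MEM[0x0c,0x06,0x1c] = 53 1c d0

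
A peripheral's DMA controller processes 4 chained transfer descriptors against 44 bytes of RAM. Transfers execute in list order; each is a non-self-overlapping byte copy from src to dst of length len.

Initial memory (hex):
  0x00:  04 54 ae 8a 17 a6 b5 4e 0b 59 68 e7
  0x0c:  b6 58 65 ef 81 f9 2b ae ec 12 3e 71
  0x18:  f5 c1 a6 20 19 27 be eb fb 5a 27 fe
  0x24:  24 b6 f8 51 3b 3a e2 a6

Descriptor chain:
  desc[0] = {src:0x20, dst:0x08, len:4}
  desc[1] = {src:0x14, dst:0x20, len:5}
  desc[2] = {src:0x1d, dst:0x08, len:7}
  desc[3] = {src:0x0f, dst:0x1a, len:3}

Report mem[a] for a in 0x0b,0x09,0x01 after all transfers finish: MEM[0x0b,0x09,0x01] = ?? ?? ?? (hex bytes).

  after D0: wrote 4B at 0x08 = fb5a27fe
  after D1: wrote 5B at 0x20 = ec123e71f5
  after D2: wrote 7B at 0x08 = 27beebec123e71
  after D3: wrote 3B at 0x1a = ef81f9
query mem[0x0b]=0xec, mem[0x09]=0xbe, mem[0x01]=0x54

MEM[0x0b,0x09,0x01] = ec be 54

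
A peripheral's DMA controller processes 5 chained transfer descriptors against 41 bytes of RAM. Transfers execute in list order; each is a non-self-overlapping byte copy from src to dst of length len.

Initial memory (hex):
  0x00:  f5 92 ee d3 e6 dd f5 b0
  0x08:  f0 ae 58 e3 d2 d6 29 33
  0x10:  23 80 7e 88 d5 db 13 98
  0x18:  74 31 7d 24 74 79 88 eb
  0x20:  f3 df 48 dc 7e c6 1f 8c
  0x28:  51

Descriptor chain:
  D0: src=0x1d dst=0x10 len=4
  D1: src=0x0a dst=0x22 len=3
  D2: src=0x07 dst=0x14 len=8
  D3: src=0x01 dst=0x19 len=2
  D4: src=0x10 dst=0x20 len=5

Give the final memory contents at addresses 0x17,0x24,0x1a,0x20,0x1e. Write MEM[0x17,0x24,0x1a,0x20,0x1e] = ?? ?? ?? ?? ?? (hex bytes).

MEM[0x17,0x24,0x1a,0x20,0x1e] = 58 b0 ee 79 88

#0 dst[0x10+4] := {0x79,0x88,0xeb,0xf3}
#1 dst[0x22+3] := {0x58,0xe3,0xd2}
#2 dst[0x14+8] := {0xb0,0xf0,0xae,0x58,0xe3,0xd2,0xd6,0x29}
#3 dst[0x19+2] := {0x92,0xee}
#4 dst[0x20+5] := {0x79,0x88,0xeb,0xf3,0xb0}
query mem[0x17]=0x58, mem[0x24]=0xb0, mem[0x1a]=0xee, mem[0x20]=0x79, mem[0x1e]=0x88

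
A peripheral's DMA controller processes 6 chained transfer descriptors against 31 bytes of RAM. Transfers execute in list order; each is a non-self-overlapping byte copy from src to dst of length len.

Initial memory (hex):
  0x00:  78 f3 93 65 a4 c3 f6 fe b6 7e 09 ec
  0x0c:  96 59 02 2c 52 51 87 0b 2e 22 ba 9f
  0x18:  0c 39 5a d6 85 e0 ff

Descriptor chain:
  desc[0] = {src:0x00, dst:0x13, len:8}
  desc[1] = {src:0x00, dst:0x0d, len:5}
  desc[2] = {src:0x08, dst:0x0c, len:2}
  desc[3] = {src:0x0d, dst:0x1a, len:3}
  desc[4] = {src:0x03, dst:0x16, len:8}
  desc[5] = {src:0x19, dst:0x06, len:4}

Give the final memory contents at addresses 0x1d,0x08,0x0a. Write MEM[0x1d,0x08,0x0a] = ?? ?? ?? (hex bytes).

D0: mem[0x13..0x1a] <- [78 f3 93 65 a4 c3 f6 fe]
D1: mem[0x0d..0x11] <- [78 f3 93 65 a4]
D2: mem[0x0c..0x0d] <- [b6 7e]
D3: mem[0x1a..0x1c] <- [7e f3 93]
D4: mem[0x16..0x1d] <- [65 a4 c3 f6 fe b6 7e 09]
D5: mem[0x06..0x09] <- [f6 fe b6 7e]
query mem[0x1d]=0x09, mem[0x08]=0xb6, mem[0x0a]=0x09

MEM[0x1d,0x08,0x0a] = 09 b6 09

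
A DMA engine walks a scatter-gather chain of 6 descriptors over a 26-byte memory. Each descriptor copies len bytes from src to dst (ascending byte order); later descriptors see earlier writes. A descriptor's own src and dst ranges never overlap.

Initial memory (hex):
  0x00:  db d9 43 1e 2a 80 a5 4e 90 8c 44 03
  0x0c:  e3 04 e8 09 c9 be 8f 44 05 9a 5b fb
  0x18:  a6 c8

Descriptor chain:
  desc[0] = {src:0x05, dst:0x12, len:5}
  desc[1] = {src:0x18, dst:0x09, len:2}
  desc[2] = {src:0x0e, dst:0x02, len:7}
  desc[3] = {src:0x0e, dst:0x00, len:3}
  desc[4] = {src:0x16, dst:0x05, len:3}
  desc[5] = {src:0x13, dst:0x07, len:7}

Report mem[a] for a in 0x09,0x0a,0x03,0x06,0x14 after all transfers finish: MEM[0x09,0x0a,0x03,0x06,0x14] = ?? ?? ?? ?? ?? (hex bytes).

MEM[0x09,0x0a,0x03,0x06,0x14] = 90 8c 09 fb 4e

  after D0: wrote 5B at 0x12 = 80a54e908c
  after D1: wrote 2B at 0x09 = a6c8
  after D2: wrote 7B at 0x02 = e809c9be80a54e
  after D3: wrote 3B at 0x00 = e809c9
  after D4: wrote 3B at 0x05 = 8cfba6
  after D5: wrote 7B at 0x07 = a54e908cfba6c8
query mem[0x09]=0x90, mem[0x0a]=0x8c, mem[0x03]=0x09, mem[0x06]=0xfb, mem[0x14]=0x4e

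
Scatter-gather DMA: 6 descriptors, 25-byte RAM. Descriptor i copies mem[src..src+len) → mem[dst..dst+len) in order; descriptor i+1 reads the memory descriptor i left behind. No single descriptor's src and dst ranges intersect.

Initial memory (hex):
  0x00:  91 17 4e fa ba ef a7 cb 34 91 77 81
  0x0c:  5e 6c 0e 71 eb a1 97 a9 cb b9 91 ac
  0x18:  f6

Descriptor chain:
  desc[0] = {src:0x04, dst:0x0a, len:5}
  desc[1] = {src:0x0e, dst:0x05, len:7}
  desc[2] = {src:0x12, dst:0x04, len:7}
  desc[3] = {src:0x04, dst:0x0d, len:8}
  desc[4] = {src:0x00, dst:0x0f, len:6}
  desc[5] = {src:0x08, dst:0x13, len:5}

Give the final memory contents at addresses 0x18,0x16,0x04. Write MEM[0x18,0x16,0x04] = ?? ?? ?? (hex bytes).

#0 dst[0x0a+5] := {0xba,0xef,0xa7,0xcb,0x34}
#1 dst[0x05+7] := {0x34,0x71,0xeb,0xa1,0x97,0xa9,0xcb}
#2 dst[0x04+7] := {0x97,0xa9,0xcb,0xb9,0x91,0xac,0xf6}
#3 dst[0x0d+8] := {0x97,0xa9,0xcb,0xb9,0x91,0xac,0xf6,0xcb}
#4 dst[0x0f+6] := {0x91,0x17,0x4e,0xfa,0x97,0xa9}
#5 dst[0x13+5] := {0x91,0xac,0xf6,0xcb,0xa7}
query mem[0x18]=0xf6, mem[0x16]=0xcb, mem[0x04]=0x97

MEM[0x18,0x16,0x04] = f6 cb 97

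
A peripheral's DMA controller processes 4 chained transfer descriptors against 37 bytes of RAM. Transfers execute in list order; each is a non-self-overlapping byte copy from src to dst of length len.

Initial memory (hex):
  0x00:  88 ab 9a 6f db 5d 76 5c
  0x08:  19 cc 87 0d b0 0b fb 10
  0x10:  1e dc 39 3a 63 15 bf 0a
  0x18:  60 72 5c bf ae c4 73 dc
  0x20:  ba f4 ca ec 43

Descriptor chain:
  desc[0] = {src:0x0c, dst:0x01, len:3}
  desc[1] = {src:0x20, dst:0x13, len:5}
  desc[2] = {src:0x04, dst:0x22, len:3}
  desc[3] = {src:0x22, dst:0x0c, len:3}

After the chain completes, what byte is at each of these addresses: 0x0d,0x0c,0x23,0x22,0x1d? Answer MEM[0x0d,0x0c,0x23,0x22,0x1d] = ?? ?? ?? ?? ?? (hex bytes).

D0: mem[0x01..0x03] <- [b0 0b fb]
D1: mem[0x13..0x17] <- [ba f4 ca ec 43]
D2: mem[0x22..0x24] <- [db 5d 76]
D3: mem[0x0c..0x0e] <- [db 5d 76]
query mem[0x0d]=0x5d, mem[0x0c]=0xdb, mem[0x23]=0x5d, mem[0x22]=0xdb, mem[0x1d]=0xc4

MEM[0x0d,0x0c,0x23,0x22,0x1d] = 5d db 5d db c4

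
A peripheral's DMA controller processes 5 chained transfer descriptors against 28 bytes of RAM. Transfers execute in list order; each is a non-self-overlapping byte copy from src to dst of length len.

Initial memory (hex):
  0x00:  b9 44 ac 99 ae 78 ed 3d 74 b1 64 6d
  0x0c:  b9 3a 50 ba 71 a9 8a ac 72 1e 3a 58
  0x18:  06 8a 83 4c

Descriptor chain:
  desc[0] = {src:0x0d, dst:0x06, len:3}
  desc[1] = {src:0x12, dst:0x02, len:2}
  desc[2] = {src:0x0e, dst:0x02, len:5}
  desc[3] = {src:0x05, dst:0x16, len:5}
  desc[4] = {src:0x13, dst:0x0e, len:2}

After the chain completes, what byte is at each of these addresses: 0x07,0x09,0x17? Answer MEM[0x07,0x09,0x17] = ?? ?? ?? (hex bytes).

MEM[0x07,0x09,0x17] = 50 b1 8a

  after D0: wrote 3B at 0x06 = 3a50ba
  after D1: wrote 2B at 0x02 = 8aac
  after D2: wrote 5B at 0x02 = 50ba71a98a
  after D3: wrote 5B at 0x16 = a98a50bab1
  after D4: wrote 2B at 0x0e = ac72
query mem[0x07]=0x50, mem[0x09]=0xb1, mem[0x17]=0x8a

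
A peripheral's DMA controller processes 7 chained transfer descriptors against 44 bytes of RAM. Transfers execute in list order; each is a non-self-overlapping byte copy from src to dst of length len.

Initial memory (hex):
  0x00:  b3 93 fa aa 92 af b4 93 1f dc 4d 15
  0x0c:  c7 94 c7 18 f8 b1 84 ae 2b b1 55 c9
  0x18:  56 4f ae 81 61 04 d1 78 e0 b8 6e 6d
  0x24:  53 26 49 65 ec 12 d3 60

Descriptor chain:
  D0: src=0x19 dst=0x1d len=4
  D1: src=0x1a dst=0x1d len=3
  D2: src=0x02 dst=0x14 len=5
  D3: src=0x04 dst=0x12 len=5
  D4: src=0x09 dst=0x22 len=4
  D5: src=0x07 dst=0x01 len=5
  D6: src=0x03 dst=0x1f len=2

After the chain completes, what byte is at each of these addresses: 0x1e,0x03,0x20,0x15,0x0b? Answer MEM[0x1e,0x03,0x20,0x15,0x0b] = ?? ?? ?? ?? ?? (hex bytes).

MEM[0x1e,0x03,0x20,0x15,0x0b] = 81 dc 4d 93 15

D0: mem[0x1d..0x20] <- [4f ae 81 61]
D1: mem[0x1d..0x1f] <- [ae 81 61]
D2: mem[0x14..0x18] <- [fa aa 92 af b4]
D3: mem[0x12..0x16] <- [92 af b4 93 1f]
D4: mem[0x22..0x25] <- [dc 4d 15 c7]
D5: mem[0x01..0x05] <- [93 1f dc 4d 15]
D6: mem[0x1f..0x20] <- [dc 4d]
query mem[0x1e]=0x81, mem[0x03]=0xdc, mem[0x20]=0x4d, mem[0x15]=0x93, mem[0x0b]=0x15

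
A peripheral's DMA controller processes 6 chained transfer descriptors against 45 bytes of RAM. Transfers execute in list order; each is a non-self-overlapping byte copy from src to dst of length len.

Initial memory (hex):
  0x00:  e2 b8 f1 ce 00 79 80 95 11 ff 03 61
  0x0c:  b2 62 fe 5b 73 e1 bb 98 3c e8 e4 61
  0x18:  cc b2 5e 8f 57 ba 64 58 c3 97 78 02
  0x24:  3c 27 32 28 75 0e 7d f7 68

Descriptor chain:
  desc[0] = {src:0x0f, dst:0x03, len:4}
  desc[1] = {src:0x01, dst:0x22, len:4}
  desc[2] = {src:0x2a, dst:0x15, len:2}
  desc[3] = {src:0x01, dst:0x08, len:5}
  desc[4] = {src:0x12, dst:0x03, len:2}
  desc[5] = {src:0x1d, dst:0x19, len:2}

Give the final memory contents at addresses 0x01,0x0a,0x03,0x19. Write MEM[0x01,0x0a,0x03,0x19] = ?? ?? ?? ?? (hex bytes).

MEM[0x01,0x0a,0x03,0x19] = b8 5b bb ba

  after D0: wrote 4B at 0x03 = 5b73e1bb
  after D1: wrote 4B at 0x22 = b8f15b73
  after D2: wrote 2B at 0x15 = 7df7
  after D3: wrote 5B at 0x08 = b8f15b73e1
  after D4: wrote 2B at 0x03 = bb98
  after D5: wrote 2B at 0x19 = ba64
query mem[0x01]=0xb8, mem[0x0a]=0x5b, mem[0x03]=0xbb, mem[0x19]=0xba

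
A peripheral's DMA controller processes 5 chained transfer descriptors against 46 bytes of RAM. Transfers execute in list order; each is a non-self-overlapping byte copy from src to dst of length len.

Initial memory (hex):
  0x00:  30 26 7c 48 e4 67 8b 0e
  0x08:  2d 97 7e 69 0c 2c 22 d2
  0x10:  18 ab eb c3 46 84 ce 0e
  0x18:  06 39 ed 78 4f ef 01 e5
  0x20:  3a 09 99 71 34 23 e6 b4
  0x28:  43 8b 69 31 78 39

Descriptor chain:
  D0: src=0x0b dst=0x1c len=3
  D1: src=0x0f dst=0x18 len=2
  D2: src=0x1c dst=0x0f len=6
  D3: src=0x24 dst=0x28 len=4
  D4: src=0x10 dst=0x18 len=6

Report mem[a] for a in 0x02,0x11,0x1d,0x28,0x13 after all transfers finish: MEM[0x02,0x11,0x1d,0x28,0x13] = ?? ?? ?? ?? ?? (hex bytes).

MEM[0x02,0x11,0x1d,0x28,0x13] = 7c 2c 84 34 3a

  after D0: wrote 3B at 0x1c = 690c2c
  after D1: wrote 2B at 0x18 = d218
  after D2: wrote 6B at 0x0f = 690c2ce53a09
  after D3: wrote 4B at 0x28 = 3423e6b4
  after D4: wrote 6B at 0x18 = 0c2ce53a0984
query mem[0x02]=0x7c, mem[0x11]=0x2c, mem[0x1d]=0x84, mem[0x28]=0x34, mem[0x13]=0x3a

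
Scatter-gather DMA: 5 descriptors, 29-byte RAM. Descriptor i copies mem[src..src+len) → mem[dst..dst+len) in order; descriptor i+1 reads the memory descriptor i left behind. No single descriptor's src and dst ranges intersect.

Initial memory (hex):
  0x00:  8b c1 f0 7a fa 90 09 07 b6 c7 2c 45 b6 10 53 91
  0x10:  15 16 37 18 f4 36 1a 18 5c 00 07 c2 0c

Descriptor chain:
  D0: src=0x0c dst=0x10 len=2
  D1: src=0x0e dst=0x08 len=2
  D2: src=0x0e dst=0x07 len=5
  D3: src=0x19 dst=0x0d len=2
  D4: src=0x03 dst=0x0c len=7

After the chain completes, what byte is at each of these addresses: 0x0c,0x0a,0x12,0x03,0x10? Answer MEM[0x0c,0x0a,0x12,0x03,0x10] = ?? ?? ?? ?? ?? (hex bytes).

MEM[0x0c,0x0a,0x12,0x03,0x10] = 7a 10 b6 7a 53

D0: mem[0x10..0x11] <- [b6 10]
D1: mem[0x08..0x09] <- [53 91]
D2: mem[0x07..0x0b] <- [53 91 b6 10 37]
D3: mem[0x0d..0x0e] <- [00 07]
D4: mem[0x0c..0x12] <- [7a fa 90 09 53 91 b6]
query mem[0x0c]=0x7a, mem[0x0a]=0x10, mem[0x12]=0xb6, mem[0x03]=0x7a, mem[0x10]=0x53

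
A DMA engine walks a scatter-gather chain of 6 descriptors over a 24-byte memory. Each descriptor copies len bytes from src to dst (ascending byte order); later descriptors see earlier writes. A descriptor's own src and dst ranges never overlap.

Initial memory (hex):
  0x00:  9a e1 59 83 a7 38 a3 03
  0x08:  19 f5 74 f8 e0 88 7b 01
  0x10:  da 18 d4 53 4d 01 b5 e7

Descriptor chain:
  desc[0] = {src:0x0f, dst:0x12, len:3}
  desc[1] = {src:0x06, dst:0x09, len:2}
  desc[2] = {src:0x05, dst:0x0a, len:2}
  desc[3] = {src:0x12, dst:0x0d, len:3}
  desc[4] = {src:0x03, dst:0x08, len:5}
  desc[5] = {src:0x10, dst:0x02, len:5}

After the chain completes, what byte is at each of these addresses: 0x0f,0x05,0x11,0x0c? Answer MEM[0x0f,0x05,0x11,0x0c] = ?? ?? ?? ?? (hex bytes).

  after D0: wrote 3B at 0x12 = 01da18
  after D1: wrote 2B at 0x09 = a303
  after D2: wrote 2B at 0x0a = 38a3
  after D3: wrote 3B at 0x0d = 01da18
  after D4: wrote 5B at 0x08 = 83a738a303
  after D5: wrote 5B at 0x02 = da1801da18
query mem[0x0f]=0x18, mem[0x05]=0xda, mem[0x11]=0x18, mem[0x0c]=0x03

MEM[0x0f,0x05,0x11,0x0c] = 18 da 18 03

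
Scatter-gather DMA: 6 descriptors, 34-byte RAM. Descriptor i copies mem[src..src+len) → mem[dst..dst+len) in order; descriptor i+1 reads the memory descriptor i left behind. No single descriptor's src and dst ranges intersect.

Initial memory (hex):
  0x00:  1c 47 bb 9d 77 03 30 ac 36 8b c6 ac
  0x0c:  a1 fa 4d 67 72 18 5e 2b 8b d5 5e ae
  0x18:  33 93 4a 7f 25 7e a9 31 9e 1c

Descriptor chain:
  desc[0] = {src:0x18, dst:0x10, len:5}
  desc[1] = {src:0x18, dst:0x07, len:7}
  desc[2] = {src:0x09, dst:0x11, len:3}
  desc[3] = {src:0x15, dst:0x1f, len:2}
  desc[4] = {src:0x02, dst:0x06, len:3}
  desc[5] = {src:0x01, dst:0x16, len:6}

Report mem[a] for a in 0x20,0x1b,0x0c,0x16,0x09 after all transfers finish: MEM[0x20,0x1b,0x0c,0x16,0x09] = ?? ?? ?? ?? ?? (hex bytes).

D0: mem[0x10..0x14] <- [33 93 4a 7f 25]
D1: mem[0x07..0x0d] <- [33 93 4a 7f 25 7e a9]
D2: mem[0x11..0x13] <- [4a 7f 25]
D3: mem[0x1f..0x20] <- [d5 5e]
D4: mem[0x06..0x08] <- [bb 9d 77]
D5: mem[0x16..0x1b] <- [47 bb 9d 77 03 bb]
query mem[0x20]=0x5e, mem[0x1b]=0xbb, mem[0x0c]=0x7e, mem[0x16]=0x47, mem[0x09]=0x4a

MEM[0x20,0x1b,0x0c,0x16,0x09] = 5e bb 7e 47 4a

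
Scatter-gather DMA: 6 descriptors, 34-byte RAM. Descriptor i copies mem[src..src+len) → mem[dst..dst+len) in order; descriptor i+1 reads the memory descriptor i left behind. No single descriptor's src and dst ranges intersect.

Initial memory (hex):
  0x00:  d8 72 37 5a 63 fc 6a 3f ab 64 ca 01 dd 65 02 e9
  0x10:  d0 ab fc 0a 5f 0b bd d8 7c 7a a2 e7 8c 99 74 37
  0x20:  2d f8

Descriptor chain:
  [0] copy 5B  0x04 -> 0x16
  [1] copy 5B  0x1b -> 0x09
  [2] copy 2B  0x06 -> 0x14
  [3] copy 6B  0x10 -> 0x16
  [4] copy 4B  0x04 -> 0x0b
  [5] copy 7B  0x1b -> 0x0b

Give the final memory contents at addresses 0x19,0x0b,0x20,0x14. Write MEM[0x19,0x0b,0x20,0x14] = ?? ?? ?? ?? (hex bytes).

#0 dst[0x16+5] := {0x63,0xfc,0x6a,0x3f,0xab}
#1 dst[0x09+5] := {0xe7,0x8c,0x99,0x74,0x37}
#2 dst[0x14+2] := {0x6a,0x3f}
#3 dst[0x16+6] := {0xd0,0xab,0xfc,0x0a,0x6a,0x3f}
#4 dst[0x0b+4] := {0x63,0xfc,0x6a,0x3f}
#5 dst[0x0b+7] := {0x3f,0x8c,0x99,0x74,0x37,0x2d,0xf8}
query mem[0x19]=0x0a, mem[0x0b]=0x3f, mem[0x20]=0x2d, mem[0x14]=0x6a

MEM[0x19,0x0b,0x20,0x14] = 0a 3f 2d 6a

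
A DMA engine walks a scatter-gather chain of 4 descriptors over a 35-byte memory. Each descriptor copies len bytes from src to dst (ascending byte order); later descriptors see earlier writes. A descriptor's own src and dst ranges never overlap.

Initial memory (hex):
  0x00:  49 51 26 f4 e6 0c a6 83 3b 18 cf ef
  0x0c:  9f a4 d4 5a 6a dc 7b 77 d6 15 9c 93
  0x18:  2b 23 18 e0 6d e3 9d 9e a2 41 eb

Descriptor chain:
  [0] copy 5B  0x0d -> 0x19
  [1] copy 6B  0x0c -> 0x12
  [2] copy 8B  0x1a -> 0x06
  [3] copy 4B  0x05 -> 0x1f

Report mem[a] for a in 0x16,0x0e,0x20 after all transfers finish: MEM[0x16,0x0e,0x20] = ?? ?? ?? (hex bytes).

MEM[0x16,0x0e,0x20] = 6a d4 d4

#0 dst[0x19+5] := {0xa4,0xd4,0x5a,0x6a,0xdc}
#1 dst[0x12+6] := {0x9f,0xa4,0xd4,0x5a,0x6a,0xdc}
#2 dst[0x06+8] := {0xd4,0x5a,0x6a,0xdc,0x9d,0x9e,0xa2,0x41}
#3 dst[0x1f+4] := {0x0c,0xd4,0x5a,0x6a}
query mem[0x16]=0x6a, mem[0x0e]=0xd4, mem[0x20]=0xd4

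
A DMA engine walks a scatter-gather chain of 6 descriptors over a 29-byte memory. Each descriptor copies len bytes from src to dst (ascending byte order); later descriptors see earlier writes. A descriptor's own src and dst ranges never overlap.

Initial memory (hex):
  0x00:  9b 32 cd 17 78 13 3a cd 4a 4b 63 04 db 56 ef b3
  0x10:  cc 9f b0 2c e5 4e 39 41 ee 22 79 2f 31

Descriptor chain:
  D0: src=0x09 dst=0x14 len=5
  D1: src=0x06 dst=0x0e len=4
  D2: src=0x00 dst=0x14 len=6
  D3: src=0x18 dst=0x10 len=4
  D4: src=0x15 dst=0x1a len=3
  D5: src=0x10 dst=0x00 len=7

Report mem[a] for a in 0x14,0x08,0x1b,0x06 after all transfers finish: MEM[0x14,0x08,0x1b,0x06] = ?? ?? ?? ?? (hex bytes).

MEM[0x14,0x08,0x1b,0x06] = 9b 4a cd cd

D0: mem[0x14..0x18] <- [4b 63 04 db 56]
D1: mem[0x0e..0x11] <- [3a cd 4a 4b]
D2: mem[0x14..0x19] <- [9b 32 cd 17 78 13]
D3: mem[0x10..0x13] <- [78 13 79 2f]
D4: mem[0x1a..0x1c] <- [32 cd 17]
D5: mem[0x00..0x06] <- [78 13 79 2f 9b 32 cd]
query mem[0x14]=0x9b, mem[0x08]=0x4a, mem[0x1b]=0xcd, mem[0x06]=0xcd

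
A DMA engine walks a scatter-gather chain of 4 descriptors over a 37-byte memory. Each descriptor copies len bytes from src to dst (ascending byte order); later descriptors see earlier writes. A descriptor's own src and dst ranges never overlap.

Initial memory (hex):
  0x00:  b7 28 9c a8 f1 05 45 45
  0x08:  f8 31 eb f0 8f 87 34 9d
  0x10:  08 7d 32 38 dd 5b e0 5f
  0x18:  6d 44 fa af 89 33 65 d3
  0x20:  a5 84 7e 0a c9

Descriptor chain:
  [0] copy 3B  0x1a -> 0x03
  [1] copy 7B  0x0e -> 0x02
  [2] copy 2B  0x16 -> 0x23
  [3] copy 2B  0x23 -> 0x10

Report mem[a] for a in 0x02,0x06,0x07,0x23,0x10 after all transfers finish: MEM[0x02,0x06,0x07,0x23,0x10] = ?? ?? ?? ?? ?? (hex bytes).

#0 dst[0x03+3] := {0xfa,0xaf,0x89}
#1 dst[0x02+7] := {0x34,0x9d,0x08,0x7d,0x32,0x38,0xdd}
#2 dst[0x23+2] := {0xe0,0x5f}
#3 dst[0x10+2] := {0xe0,0x5f}
query mem[0x02]=0x34, mem[0x06]=0x32, mem[0x07]=0x38, mem[0x23]=0xe0, mem[0x10]=0xe0

MEM[0x02,0x06,0x07,0x23,0x10] = 34 32 38 e0 e0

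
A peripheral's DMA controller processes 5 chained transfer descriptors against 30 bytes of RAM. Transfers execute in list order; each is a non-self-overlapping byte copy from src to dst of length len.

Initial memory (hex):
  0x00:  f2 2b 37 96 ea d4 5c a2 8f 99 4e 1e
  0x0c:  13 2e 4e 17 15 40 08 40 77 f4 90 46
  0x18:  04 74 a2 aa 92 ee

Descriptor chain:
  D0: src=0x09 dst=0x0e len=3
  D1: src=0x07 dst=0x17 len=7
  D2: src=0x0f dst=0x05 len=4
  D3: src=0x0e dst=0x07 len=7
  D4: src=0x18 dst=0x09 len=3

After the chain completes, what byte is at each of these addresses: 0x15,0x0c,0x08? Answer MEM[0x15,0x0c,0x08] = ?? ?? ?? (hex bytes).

[0] 0x09->0x0e len=3 : 99 4e 1e
[1] 0x07->0x17 len=7 : a2 8f 99 4e 1e 13 2e
[2] 0x0f->0x05 len=4 : 4e 1e 40 08
[3] 0x0e->0x07 len=7 : 99 4e 1e 40 08 40 77
[4] 0x18->0x09 len=3 : 8f 99 4e
query mem[0x15]=0xf4, mem[0x0c]=0x40, mem[0x08]=0x4e

MEM[0x15,0x0c,0x08] = f4 40 4e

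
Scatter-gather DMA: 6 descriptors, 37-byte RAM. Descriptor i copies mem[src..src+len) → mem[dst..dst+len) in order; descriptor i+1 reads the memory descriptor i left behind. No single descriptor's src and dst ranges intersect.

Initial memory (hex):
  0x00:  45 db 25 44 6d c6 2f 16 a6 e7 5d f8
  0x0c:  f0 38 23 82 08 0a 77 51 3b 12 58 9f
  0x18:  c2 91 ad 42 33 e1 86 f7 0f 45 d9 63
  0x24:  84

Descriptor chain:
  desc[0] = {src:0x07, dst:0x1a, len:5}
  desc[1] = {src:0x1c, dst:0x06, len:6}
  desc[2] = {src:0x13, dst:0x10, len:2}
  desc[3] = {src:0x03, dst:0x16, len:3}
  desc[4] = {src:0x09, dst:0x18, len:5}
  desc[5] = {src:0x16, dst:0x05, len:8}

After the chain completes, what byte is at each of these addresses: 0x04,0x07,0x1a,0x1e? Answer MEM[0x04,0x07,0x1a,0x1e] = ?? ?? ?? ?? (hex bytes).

[0] 0x07->0x1a len=5 : 16 a6 e7 5d f8
[1] 0x1c->0x06 len=6 : e7 5d f8 f7 0f 45
[2] 0x13->0x10 len=2 : 51 3b
[3] 0x03->0x16 len=3 : 44 6d c6
[4] 0x09->0x18 len=5 : f7 0f 45 f0 38
[5] 0x16->0x05 len=8 : 44 6d f7 0f 45 f0 38 5d
query mem[0x04]=0x6d, mem[0x07]=0xf7, mem[0x1a]=0x45, mem[0x1e]=0xf8

MEM[0x04,0x07,0x1a,0x1e] = 6d f7 45 f8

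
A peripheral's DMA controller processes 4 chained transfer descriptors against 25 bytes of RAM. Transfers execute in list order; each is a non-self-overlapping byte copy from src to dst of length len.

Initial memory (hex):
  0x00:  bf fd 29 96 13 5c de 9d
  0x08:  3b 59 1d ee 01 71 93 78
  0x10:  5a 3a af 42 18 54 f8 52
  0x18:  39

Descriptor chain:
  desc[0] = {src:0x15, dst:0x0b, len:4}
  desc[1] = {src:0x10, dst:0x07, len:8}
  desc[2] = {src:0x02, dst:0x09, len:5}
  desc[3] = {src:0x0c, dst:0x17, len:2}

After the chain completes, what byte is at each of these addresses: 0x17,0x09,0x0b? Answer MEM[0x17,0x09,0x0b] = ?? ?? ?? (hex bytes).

MEM[0x17,0x09,0x0b] = 5c 29 13

D0: mem[0x0b..0x0e] <- [54 f8 52 39]
D1: mem[0x07..0x0e] <- [5a 3a af 42 18 54 f8 52]
D2: mem[0x09..0x0d] <- [29 96 13 5c de]
D3: mem[0x17..0x18] <- [5c de]
query mem[0x17]=0x5c, mem[0x09]=0x29, mem[0x0b]=0x13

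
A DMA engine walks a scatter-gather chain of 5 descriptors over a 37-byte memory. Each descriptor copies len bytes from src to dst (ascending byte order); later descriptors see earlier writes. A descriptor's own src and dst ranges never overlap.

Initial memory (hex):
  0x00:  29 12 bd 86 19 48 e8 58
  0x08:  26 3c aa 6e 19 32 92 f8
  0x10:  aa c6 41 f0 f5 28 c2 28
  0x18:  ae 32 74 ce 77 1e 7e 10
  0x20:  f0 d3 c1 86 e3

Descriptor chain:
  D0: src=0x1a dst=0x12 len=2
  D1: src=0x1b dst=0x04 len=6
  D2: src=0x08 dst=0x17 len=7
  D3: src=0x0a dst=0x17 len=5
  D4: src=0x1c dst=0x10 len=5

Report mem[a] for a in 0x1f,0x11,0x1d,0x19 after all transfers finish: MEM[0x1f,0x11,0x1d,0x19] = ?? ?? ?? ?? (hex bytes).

  after D0: wrote 2B at 0x12 = 74ce
  after D1: wrote 6B at 0x04 = ce771e7e10f0
  after D2: wrote 7B at 0x17 = 10f0aa6e193292
  after D3: wrote 5B at 0x17 = aa6e193292
  after D4: wrote 5B at 0x10 = 32927e10f0
query mem[0x1f]=0x10, mem[0x11]=0x92, mem[0x1d]=0x92, mem[0x19]=0x19

MEM[0x1f,0x11,0x1d,0x19] = 10 92 92 19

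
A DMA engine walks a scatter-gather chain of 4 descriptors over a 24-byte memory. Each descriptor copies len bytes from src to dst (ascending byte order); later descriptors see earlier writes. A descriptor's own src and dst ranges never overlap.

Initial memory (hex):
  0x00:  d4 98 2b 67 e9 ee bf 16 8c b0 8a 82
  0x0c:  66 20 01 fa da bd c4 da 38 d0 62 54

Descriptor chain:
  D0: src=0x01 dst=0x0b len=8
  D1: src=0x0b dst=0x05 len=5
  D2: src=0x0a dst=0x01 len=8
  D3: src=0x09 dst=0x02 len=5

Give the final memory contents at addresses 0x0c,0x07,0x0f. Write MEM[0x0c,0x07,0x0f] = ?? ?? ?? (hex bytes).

D0: mem[0x0b..0x12] <- [98 2b 67 e9 ee bf 16 8c]
D1: mem[0x05..0x09] <- [98 2b 67 e9 ee]
D2: mem[0x01..0x08] <- [8a 98 2b 67 e9 ee bf 16]
D3: mem[0x02..0x06] <- [ee 8a 98 2b 67]
query mem[0x0c]=0x2b, mem[0x07]=0xbf, mem[0x0f]=0xee

MEM[0x0c,0x07,0x0f] = 2b bf ee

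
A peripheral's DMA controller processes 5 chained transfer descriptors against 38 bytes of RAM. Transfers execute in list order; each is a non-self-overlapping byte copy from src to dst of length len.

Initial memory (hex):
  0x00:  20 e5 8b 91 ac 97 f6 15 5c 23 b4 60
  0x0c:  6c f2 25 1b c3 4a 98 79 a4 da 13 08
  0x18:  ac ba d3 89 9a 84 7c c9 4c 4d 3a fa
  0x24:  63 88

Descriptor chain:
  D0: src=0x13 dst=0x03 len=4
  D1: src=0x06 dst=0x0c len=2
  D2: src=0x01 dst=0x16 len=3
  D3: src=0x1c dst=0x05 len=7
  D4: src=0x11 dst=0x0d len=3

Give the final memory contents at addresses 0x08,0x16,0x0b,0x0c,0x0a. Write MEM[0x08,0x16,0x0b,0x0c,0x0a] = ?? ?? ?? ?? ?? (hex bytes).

[0] 0x13->0x03 len=4 : 79 a4 da 13
[1] 0x06->0x0c len=2 : 13 15
[2] 0x01->0x16 len=3 : e5 8b 79
[3] 0x1c->0x05 len=7 : 9a 84 7c c9 4c 4d 3a
[4] 0x11->0x0d len=3 : 4a 98 79
query mem[0x08]=0xc9, mem[0x16]=0xe5, mem[0x0b]=0x3a, mem[0x0c]=0x13, mem[0x0a]=0x4d

MEM[0x08,0x16,0x0b,0x0c,0x0a] = c9 e5 3a 13 4d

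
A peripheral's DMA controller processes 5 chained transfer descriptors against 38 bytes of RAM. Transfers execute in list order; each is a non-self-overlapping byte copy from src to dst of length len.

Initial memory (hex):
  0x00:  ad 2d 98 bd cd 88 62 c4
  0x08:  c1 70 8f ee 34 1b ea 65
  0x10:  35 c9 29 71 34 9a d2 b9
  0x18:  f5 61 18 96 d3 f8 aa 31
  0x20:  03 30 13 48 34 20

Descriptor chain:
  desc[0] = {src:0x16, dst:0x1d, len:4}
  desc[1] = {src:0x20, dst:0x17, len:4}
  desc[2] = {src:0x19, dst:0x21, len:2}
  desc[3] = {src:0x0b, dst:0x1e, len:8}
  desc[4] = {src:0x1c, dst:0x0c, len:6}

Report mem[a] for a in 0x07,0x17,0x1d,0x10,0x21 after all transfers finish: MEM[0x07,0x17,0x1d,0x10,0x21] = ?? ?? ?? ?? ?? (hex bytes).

MEM[0x07,0x17,0x1d,0x10,0x21] = c4 61 d2 1b ea

D0: mem[0x1d..0x20] <- [d2 b9 f5 61]
D1: mem[0x17..0x1a] <- [61 30 13 48]
D2: mem[0x21..0x22] <- [13 48]
D3: mem[0x1e..0x25] <- [ee 34 1b ea 65 35 c9 29]
D4: mem[0x0c..0x11] <- [d3 d2 ee 34 1b ea]
query mem[0x07]=0xc4, mem[0x17]=0x61, mem[0x1d]=0xd2, mem[0x10]=0x1b, mem[0x21]=0xea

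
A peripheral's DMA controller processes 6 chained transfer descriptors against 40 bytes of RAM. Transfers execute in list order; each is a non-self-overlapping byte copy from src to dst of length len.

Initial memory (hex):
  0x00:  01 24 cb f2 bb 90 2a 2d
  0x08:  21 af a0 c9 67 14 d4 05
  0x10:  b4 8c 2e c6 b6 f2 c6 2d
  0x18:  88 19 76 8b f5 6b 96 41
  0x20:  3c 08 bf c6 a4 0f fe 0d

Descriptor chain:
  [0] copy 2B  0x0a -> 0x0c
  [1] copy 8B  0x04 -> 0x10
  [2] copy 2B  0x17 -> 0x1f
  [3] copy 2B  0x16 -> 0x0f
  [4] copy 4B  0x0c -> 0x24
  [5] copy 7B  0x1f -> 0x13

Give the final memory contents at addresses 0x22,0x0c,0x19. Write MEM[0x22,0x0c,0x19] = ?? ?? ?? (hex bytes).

  after D0: wrote 2B at 0x0c = a0c9
  after D1: wrote 8B at 0x10 = bb902a2d21afa0c9
  after D2: wrote 2B at 0x1f = c988
  after D3: wrote 2B at 0x0f = a0c9
  after D4: wrote 4B at 0x24 = a0c9d4a0
  after D5: wrote 7B at 0x13 = c98808bfc6a0c9
query mem[0x22]=0xbf, mem[0x0c]=0xa0, mem[0x19]=0xc9

MEM[0x22,0x0c,0x19] = bf a0 c9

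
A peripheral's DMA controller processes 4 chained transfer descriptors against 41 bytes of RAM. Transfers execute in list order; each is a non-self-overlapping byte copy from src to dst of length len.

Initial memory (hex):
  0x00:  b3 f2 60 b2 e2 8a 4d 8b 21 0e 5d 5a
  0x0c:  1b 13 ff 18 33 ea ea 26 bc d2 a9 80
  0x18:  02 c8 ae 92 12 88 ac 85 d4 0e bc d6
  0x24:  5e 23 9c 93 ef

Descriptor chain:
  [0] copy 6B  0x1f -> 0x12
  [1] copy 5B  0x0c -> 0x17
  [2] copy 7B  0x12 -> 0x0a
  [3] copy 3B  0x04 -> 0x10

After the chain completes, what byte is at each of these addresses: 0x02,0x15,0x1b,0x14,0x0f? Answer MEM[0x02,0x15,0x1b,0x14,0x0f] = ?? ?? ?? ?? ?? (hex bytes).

MEM[0x02,0x15,0x1b,0x14,0x0f] = 60 bc 33 0e 1b

#0 dst[0x12+6] := {0x85,0xd4,0x0e,0xbc,0xd6,0x5e}
#1 dst[0x17+5] := {0x1b,0x13,0xff,0x18,0x33}
#2 dst[0x0a+7] := {0x85,0xd4,0x0e,0xbc,0xd6,0x1b,0x13}
#3 dst[0x10+3] := {0xe2,0x8a,0x4d}
query mem[0x02]=0x60, mem[0x15]=0xbc, mem[0x1b]=0x33, mem[0x14]=0x0e, mem[0x0f]=0x1b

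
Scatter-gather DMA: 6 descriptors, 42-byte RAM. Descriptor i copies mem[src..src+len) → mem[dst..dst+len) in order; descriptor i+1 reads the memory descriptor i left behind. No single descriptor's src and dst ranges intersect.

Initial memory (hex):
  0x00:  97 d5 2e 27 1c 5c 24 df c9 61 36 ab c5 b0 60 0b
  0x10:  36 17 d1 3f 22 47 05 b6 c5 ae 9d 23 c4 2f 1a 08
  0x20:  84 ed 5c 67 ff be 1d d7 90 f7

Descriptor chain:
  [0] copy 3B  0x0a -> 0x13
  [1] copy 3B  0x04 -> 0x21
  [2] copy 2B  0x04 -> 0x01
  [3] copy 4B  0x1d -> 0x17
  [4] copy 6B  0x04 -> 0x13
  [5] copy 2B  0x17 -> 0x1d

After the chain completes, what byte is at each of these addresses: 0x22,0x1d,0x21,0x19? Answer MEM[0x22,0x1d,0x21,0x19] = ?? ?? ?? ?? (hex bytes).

MEM[0x22,0x1d,0x21,0x19] = 5c c9 1c 08

#0 dst[0x13+3] := {0x36,0xab,0xc5}
#1 dst[0x21+3] := {0x1c,0x5c,0x24}
#2 dst[0x01+2] := {0x1c,0x5c}
#3 dst[0x17+4] := {0x2f,0x1a,0x08,0x84}
#4 dst[0x13+6] := {0x1c,0x5c,0x24,0xdf,0xc9,0x61}
#5 dst[0x1d+2] := {0xc9,0x61}
query mem[0x22]=0x5c, mem[0x1d]=0xc9, mem[0x21]=0x1c, mem[0x19]=0x08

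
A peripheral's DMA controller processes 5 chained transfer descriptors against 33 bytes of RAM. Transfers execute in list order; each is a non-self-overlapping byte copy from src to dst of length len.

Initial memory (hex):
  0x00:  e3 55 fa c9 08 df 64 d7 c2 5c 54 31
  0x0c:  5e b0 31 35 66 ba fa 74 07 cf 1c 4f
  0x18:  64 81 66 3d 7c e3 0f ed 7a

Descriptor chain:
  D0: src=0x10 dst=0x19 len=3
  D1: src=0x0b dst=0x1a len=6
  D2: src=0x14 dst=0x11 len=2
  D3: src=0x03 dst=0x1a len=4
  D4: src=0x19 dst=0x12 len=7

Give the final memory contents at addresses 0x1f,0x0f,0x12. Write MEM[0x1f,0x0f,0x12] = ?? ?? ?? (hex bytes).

  after D0: wrote 3B at 0x19 = 66bafa
  after D1: wrote 6B at 0x1a = 315eb0313566
  after D2: wrote 2B at 0x11 = 07cf
  after D3: wrote 4B at 0x1a = c908df64
  after D4: wrote 7B at 0x12 = 66c908df643566
query mem[0x1f]=0x66, mem[0x0f]=0x35, mem[0x12]=0x66

MEM[0x1f,0x0f,0x12] = 66 35 66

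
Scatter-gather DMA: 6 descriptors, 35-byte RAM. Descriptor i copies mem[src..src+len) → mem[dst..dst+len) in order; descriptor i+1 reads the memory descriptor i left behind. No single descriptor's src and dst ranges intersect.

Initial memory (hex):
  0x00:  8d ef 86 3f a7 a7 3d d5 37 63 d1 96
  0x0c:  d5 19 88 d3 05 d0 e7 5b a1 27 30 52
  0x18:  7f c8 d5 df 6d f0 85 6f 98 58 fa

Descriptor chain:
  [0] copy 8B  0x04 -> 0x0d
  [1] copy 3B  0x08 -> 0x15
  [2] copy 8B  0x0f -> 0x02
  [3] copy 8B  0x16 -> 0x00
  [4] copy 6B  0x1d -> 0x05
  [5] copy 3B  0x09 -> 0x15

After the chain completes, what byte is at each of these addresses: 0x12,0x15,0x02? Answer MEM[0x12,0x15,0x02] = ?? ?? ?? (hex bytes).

MEM[0x12,0x15,0x02] = 63 58 7f

D0: mem[0x0d..0x14] <- [a7 a7 3d d5 37 63 d1 96]
D1: mem[0x15..0x17] <- [37 63 d1]
D2: mem[0x02..0x09] <- [3d d5 37 63 d1 96 37 63]
D3: mem[0x00..0x07] <- [63 d1 7f c8 d5 df 6d f0]
D4: mem[0x05..0x0a] <- [f0 85 6f 98 58 fa]
D5: mem[0x15..0x17] <- [58 fa 96]
query mem[0x12]=0x63, mem[0x15]=0x58, mem[0x02]=0x7f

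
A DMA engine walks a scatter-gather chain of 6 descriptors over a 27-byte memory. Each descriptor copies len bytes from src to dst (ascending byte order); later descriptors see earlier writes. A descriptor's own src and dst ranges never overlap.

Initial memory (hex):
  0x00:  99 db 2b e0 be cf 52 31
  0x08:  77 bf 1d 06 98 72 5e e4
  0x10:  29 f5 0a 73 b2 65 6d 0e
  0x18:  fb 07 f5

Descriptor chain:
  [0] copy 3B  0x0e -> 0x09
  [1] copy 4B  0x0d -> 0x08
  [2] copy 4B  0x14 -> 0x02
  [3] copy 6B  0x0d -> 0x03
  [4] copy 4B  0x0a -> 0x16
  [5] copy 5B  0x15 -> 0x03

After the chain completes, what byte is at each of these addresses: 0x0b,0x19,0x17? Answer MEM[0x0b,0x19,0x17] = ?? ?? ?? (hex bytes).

MEM[0x0b,0x19,0x17] = 29 72 29

#0 dst[0x09+3] := {0x5e,0xe4,0x29}
#1 dst[0x08+4] := {0x72,0x5e,0xe4,0x29}
#2 dst[0x02+4] := {0xb2,0x65,0x6d,0x0e}
#3 dst[0x03+6] := {0x72,0x5e,0xe4,0x29,0xf5,0x0a}
#4 dst[0x16+4] := {0xe4,0x29,0x98,0x72}
#5 dst[0x03+5] := {0x65,0xe4,0x29,0x98,0x72}
query mem[0x0b]=0x29, mem[0x19]=0x72, mem[0x17]=0x29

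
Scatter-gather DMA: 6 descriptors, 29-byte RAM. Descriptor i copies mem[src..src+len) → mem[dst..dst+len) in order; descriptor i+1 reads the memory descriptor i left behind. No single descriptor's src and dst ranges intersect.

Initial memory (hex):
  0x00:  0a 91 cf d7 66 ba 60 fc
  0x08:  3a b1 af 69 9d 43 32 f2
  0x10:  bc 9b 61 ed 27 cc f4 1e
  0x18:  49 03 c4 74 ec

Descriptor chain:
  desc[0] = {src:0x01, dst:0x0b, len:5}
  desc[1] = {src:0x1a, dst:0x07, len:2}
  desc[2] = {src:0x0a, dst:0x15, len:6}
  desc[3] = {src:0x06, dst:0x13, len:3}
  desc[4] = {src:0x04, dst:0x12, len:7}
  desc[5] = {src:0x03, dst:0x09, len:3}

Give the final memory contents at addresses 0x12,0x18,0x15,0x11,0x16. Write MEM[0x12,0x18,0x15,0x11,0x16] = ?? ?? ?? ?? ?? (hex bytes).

MEM[0x12,0x18,0x15,0x11,0x16] = 66 af c4 9b 74

  after D0: wrote 5B at 0x0b = 91cfd766ba
  after D1: wrote 2B at 0x07 = c474
  after D2: wrote 6B at 0x15 = af91cfd766ba
  after D3: wrote 3B at 0x13 = 60c474
  after D4: wrote 7B at 0x12 = 66ba60c474b1af
  after D5: wrote 3B at 0x09 = d766ba
query mem[0x12]=0x66, mem[0x18]=0xaf, mem[0x15]=0xc4, mem[0x11]=0x9b, mem[0x16]=0x74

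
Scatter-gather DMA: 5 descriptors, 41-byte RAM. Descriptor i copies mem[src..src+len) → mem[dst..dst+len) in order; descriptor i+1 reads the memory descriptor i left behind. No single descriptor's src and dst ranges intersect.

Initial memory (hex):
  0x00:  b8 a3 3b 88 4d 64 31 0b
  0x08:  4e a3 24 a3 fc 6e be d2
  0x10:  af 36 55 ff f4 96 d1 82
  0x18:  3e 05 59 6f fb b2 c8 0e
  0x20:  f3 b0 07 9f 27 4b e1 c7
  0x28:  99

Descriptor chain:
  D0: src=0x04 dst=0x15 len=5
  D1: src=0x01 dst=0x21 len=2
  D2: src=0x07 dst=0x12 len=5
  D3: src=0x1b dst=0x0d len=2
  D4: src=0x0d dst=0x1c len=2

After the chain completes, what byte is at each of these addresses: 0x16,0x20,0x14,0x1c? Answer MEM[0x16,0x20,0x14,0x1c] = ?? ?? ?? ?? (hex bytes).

MEM[0x16,0x20,0x14,0x1c] = a3 f3 a3 6f

D0: mem[0x15..0x19] <- [4d 64 31 0b 4e]
D1: mem[0x21..0x22] <- [a3 3b]
D2: mem[0x12..0x16] <- [0b 4e a3 24 a3]
D3: mem[0x0d..0x0e] <- [6f fb]
D4: mem[0x1c..0x1d] <- [6f fb]
query mem[0x16]=0xa3, mem[0x20]=0xf3, mem[0x14]=0xa3, mem[0x1c]=0x6f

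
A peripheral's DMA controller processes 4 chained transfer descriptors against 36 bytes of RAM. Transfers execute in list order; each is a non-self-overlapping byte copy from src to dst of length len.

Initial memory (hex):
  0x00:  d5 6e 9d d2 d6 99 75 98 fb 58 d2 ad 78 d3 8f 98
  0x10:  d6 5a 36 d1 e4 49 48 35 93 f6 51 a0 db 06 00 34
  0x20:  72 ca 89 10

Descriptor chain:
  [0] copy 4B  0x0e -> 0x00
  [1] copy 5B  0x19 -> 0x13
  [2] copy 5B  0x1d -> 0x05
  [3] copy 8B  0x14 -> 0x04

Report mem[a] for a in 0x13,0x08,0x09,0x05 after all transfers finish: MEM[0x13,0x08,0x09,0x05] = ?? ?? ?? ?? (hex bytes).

#0 dst[0x00+4] := {0x8f,0x98,0xd6,0x5a}
#1 dst[0x13+5] := {0xf6,0x51,0xa0,0xdb,0x06}
#2 dst[0x05+5] := {0x06,0x00,0x34,0x72,0xca}
#3 dst[0x04+8] := {0x51,0xa0,0xdb,0x06,0x93,0xf6,0x51,0xa0}
query mem[0x13]=0xf6, mem[0x08]=0x93, mem[0x09]=0xf6, mem[0x05]=0xa0

MEM[0x13,0x08,0x09,0x05] = f6 93 f6 a0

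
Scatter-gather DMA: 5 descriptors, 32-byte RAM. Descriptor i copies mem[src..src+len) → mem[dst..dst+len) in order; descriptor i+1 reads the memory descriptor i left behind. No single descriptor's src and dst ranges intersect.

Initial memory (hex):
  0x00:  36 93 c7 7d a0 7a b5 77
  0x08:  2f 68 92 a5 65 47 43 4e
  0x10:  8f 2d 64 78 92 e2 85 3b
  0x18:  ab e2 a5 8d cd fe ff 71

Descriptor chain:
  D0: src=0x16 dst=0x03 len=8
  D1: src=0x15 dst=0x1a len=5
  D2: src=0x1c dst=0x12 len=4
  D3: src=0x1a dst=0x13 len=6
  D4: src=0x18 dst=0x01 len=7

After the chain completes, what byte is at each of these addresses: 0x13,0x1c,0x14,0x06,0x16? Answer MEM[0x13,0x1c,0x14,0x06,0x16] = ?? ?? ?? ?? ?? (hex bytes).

MEM[0x13,0x1c,0x14,0x06,0x16] = e2 3b 85 ab ab

  after D0: wrote 8B at 0x03 = 853babe2a58dcdfe
  after D1: wrote 5B at 0x1a = e2853babe2
  after D2: wrote 4B at 0x12 = 3babe271
  after D3: wrote 6B at 0x13 = e2853babe271
  after D4: wrote 7B at 0x01 = 71e2e2853babe2
query mem[0x13]=0xe2, mem[0x1c]=0x3b, mem[0x14]=0x85, mem[0x06]=0xab, mem[0x16]=0xab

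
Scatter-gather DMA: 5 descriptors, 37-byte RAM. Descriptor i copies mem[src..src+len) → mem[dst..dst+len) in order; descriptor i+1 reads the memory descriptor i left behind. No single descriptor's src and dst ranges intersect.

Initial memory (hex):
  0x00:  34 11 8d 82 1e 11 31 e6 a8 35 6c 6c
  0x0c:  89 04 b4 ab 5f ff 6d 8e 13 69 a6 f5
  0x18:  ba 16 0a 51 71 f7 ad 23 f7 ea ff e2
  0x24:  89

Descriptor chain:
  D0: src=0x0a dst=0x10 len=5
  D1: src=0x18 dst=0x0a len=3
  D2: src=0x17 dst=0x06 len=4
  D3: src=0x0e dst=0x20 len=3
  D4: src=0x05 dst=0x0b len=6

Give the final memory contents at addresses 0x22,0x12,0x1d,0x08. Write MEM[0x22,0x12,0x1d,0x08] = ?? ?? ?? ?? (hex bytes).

D0: mem[0x10..0x14] <- [6c 6c 89 04 b4]
D1: mem[0x0a..0x0c] <- [ba 16 0a]
D2: mem[0x06..0x09] <- [f5 ba 16 0a]
D3: mem[0x20..0x22] <- [b4 ab 6c]
D4: mem[0x0b..0x10] <- [11 f5 ba 16 0a ba]
query mem[0x22]=0x6c, mem[0x12]=0x89, mem[0x1d]=0xf7, mem[0x08]=0x16

MEM[0x22,0x12,0x1d,0x08] = 6c 89 f7 16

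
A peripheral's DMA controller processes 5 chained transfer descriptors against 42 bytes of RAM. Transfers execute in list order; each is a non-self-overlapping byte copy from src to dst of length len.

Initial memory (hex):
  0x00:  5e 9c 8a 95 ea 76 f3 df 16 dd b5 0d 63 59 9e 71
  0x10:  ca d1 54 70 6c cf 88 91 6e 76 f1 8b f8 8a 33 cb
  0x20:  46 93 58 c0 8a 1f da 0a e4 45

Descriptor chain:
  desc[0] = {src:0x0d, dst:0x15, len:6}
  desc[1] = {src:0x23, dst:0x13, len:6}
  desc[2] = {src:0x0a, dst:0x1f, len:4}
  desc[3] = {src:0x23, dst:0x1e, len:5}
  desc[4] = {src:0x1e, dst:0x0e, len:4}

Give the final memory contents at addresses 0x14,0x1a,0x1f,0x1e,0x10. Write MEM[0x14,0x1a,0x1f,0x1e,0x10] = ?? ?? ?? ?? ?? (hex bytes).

#0 dst[0x15+6] := {0x59,0x9e,0x71,0xca,0xd1,0x54}
#1 dst[0x13+6] := {0xc0,0x8a,0x1f,0xda,0x0a,0xe4}
#2 dst[0x1f+4] := {0xb5,0x0d,0x63,0x59}
#3 dst[0x1e+5] := {0xc0,0x8a,0x1f,0xda,0x0a}
#4 dst[0x0e+4] := {0xc0,0x8a,0x1f,0xda}
query mem[0x14]=0x8a, mem[0x1a]=0x54, mem[0x1f]=0x8a, mem[0x1e]=0xc0, mem[0x10]=0x1f

MEM[0x14,0x1a,0x1f,0x1e,0x10] = 8a 54 8a c0 1f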